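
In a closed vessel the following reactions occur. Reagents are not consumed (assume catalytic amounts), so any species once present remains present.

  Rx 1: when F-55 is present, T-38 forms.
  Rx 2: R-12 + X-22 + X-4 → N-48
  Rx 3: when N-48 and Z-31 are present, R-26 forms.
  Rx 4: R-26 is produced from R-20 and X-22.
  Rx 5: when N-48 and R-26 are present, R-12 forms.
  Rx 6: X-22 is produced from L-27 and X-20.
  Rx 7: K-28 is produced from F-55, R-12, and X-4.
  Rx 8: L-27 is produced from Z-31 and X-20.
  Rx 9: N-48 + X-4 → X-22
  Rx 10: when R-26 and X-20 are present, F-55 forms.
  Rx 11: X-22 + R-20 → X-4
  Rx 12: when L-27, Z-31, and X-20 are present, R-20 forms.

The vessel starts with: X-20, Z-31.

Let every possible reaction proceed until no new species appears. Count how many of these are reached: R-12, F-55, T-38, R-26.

Z-31 and X-20 present → L-27 forms (Rx 8).
L-27, Z-31, and X-20 present → R-20 forms (Rx 12).
L-27 and X-20 present → X-22 forms (Rx 6).
R-20 and X-22 present → R-26 forms (Rx 4).
R-26 and X-20 present → F-55 forms (Rx 10).
F-55 present → T-38 forms (Rx 1).
R-12 would need N-48 and R-26 (Rx 5), but N-48 never forms.
F-55: reached.
T-38: reached.
R-26: reached.
Reached: F-55, T-38, and R-26 — 3 of the 4.

3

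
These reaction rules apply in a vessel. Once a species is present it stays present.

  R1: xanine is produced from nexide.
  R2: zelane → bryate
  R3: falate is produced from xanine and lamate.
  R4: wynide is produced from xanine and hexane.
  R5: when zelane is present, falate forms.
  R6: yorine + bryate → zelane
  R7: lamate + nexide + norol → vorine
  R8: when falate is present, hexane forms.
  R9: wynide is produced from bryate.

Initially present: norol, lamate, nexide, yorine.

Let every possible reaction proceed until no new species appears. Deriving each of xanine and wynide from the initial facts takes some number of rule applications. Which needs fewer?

xanine

xanine: nexide present → xanine forms (R1). [1 rule application]
wynide: nexide present → xanine forms (R1). xanine and lamate present → falate forms (R3). falate present → hexane forms (R8). xanine and hexane present → wynide forms (R4). [4 rule applications]
xanine needs fewer.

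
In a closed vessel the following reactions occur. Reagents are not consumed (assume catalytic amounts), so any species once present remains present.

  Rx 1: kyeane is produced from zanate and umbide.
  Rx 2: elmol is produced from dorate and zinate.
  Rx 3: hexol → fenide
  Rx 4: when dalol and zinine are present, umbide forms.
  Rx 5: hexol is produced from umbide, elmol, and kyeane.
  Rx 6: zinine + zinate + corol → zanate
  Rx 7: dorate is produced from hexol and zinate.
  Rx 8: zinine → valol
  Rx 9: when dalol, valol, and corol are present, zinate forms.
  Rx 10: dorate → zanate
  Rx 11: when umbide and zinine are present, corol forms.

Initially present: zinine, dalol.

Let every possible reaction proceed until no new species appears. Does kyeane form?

dalol and zinine present → umbide forms (Rx 4).
zinine present → valol forms (Rx 8).
umbide and zinine present → corol forms (Rx 11).
dalol, valol, and corol present → zinate forms (Rx 9).
zinine, zinate, and corol present → zanate forms (Rx 6).
zanate and umbide present → kyeane forms (Rx 1).

Yes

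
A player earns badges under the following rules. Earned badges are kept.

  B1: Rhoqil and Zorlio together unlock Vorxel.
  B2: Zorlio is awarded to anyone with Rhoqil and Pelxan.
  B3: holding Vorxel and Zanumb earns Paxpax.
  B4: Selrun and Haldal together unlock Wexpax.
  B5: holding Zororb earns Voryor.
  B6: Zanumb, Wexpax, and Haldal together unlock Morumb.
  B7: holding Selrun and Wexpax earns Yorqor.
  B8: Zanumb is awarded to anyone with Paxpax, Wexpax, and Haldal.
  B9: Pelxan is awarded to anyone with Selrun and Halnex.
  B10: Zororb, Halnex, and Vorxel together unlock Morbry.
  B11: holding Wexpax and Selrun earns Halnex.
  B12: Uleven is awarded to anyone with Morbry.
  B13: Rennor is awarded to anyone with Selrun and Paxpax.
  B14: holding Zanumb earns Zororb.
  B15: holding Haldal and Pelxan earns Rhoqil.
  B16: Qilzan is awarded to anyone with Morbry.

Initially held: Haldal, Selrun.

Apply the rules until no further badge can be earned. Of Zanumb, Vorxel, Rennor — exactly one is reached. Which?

Vorxel

With Selrun and Haldal, Wexpax is earned (B4).
With Wexpax and Selrun, Halnex is earned (B11).
With Selrun and Halnex, Pelxan is earned (B9).
With Haldal and Pelxan, Rhoqil is earned (B15).
With Rhoqil and Pelxan, Zorlio is earned (B2).
With Rhoqil and Zorlio, Vorxel is earned (B1).
Zanumb would need Paxpax, Wexpax, and Haldal (B8), but Paxpax is never earned. Rennor would need Selrun and Paxpax (B13), but Paxpax is never earned.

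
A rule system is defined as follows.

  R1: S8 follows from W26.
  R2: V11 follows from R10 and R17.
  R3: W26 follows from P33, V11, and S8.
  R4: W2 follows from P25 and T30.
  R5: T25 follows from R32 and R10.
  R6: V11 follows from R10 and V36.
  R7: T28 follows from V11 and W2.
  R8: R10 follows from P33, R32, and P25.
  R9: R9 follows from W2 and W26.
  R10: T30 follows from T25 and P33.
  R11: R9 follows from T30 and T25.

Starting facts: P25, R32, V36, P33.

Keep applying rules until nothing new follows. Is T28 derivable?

P33, R32, and P25 hold, so R10 follows (R8).
R32 and R10 hold, so T25 follows (R5).
From R10 and V36, R6 gives V11.
From T25 and P33, R10 gives T30.
P25 and T30 hold, so W2 follows (R4).
From V11 and W2, R7 gives T28.

Yes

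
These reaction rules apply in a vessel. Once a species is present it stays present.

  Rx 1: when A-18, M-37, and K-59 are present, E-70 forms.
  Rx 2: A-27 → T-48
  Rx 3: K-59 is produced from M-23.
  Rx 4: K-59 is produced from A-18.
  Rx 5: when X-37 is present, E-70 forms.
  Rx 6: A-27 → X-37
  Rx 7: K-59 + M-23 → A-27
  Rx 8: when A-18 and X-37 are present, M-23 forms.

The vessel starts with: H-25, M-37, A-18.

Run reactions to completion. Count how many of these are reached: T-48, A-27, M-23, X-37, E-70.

A-18 present → K-59 forms (Rx 4).
A-18, M-37, and K-59 present → E-70 forms (Rx 1).
T-48 would need A-27 (Rx 2), but A-27 never forms.
A-27 would need K-59 and M-23 (Rx 7), but M-23 never forms.
M-23 would need A-18 and X-37 (Rx 8), but X-37 never forms.
X-37 would need A-27 (Rx 6), but A-27 never forms.
E-70: reached.
Reached: E-70 — 1 of the 5.

1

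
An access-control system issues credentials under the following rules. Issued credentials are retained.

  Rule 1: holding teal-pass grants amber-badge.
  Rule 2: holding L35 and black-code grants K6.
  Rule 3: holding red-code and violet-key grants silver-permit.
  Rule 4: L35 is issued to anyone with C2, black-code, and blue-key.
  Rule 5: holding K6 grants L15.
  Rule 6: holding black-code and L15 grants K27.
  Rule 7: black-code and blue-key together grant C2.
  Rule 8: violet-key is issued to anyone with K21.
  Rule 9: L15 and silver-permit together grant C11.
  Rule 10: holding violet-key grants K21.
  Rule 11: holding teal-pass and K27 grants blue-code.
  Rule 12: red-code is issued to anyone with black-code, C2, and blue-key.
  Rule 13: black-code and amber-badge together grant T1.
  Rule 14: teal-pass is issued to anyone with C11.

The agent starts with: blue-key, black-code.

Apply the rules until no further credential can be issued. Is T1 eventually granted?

No

T1 would need black-code and amber-badge (Rule 13), but amber-badge is never granted.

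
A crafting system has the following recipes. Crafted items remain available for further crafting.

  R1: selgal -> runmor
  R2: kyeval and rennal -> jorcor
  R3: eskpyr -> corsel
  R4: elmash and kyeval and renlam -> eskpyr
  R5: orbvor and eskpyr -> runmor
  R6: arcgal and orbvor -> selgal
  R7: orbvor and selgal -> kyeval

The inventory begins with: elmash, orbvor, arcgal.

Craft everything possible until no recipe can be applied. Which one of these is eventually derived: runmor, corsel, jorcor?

Using R6, arcgal and orbvor make selgal.
Using R1, selgal makes runmor.
corsel would need eskpyr (R3), but eskpyr is never obtained. jorcor would need kyeval and rennal (R2), but rennal is never obtained.

runmor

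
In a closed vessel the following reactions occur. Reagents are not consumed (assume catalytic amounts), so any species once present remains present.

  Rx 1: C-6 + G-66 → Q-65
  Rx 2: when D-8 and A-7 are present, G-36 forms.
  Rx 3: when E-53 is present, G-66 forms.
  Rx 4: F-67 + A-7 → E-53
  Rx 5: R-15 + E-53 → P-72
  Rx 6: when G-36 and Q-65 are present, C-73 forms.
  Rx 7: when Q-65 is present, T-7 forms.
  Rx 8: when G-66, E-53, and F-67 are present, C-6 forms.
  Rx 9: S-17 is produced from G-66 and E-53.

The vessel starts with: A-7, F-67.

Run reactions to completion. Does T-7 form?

F-67 and A-7 present → E-53 forms (Rx 4).
E-53 present → G-66 forms (Rx 3).
G-66, E-53, and F-67 present → C-6 forms (Rx 8).
C-6 and G-66 present → Q-65 forms (Rx 1).
Q-65 present → T-7 forms (Rx 7).

Yes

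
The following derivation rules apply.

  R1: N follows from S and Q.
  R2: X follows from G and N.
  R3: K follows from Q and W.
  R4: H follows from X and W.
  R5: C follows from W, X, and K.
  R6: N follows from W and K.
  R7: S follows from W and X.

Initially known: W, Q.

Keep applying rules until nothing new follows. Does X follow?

X would need G and N (R2), but G is never established.

No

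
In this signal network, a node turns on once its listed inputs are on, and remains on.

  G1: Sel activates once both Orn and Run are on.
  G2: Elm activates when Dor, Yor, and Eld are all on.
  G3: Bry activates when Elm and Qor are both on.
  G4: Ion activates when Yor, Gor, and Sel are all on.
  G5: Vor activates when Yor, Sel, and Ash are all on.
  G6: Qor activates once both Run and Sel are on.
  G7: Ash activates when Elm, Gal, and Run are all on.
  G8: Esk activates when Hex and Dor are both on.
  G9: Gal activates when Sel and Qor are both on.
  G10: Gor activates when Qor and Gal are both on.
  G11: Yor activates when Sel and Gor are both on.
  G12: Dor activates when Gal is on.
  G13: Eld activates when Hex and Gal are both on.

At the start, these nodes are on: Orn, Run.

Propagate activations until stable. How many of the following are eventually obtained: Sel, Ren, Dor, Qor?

Orn and Run are on, so Sel activates (G1).
G6: Run and Sel on → Qor on.
G9: Sel and Qor on → Gal on.
Gal is on, so Dor activates (G12).
Sel: reached.
No rule produces Ren, and it is not given.
Dor: reached.
Qor: reached.
Reached: Sel, Dor, and Qor — 3 of the 4.

3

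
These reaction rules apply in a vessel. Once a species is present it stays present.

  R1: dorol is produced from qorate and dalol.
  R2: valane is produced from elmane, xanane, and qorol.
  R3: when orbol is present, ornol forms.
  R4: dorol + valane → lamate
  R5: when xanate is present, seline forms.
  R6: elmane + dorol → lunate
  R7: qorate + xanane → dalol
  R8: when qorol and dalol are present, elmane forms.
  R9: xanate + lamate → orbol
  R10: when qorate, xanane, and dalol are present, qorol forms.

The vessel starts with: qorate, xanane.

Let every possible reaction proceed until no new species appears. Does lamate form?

qorate and xanane present → dalol forms (R7).
qorate, xanane, and dalol present → qorol forms (R10).
qorate and dalol present → dorol forms (R1).
qorol and dalol present → elmane forms (R8).
elmane, xanane, and qorol present → valane forms (R2).
dorol and valane present → lamate forms (R4).

Yes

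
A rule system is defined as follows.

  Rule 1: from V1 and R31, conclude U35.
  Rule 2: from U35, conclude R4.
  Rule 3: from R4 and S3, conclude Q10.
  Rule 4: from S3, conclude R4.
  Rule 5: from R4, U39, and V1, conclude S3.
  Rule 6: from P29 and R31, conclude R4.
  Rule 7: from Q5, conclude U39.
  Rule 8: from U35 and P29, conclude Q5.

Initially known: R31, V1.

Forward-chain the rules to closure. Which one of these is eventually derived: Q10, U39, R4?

R4

From V1 and R31, Rule 1 gives U35.
U35 holds, so R4 follows (Rule 2).
U39 would need Q5 (Rule 7), but Q5 is never established. Q10 would need R4 and S3 (Rule 3), but S3 is never established.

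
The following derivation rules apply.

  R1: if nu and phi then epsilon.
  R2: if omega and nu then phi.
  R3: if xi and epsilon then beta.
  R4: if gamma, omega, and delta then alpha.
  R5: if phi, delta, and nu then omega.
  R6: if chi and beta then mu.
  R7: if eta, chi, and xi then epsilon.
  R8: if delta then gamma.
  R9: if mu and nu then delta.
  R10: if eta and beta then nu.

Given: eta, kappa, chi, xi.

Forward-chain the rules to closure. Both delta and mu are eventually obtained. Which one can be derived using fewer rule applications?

mu

mu: eta, chi, and xi hold, so epsilon follows (R7). xi and epsilon hold, so beta follows (R3). chi and beta hold, so mu follows (R6). [3 rule applications]
delta: From eta, chi, and xi, R7 gives epsilon. xi and epsilon hold, so beta follows (R3). From eta and beta, R10 gives nu. chi and beta hold, so mu follows (R6). mu and nu hold, so delta follows (R9). [5 rule applications]
mu needs fewer.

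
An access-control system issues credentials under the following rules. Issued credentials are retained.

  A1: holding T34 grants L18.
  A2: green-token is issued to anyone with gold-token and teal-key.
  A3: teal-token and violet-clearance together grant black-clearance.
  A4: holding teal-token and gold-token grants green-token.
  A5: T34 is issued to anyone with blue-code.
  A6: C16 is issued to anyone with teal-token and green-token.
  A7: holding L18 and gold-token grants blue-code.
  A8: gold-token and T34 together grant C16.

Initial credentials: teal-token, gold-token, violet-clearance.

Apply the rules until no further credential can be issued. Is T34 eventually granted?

T34 would need blue-code (A5), but blue-code is never granted.

No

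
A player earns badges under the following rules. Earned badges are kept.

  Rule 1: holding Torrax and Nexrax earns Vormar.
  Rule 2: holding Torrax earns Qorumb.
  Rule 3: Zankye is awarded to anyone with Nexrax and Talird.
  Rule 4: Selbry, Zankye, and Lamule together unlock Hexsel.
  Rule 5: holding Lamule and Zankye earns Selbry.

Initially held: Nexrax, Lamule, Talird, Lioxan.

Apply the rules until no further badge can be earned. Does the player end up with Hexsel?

Yes

With Nexrax and Talird, Zankye is earned (Rule 3).
With Lamule and Zankye, Selbry is earned (Rule 5).
With Selbry, Zankye, and Lamule, Hexsel is earned (Rule 4).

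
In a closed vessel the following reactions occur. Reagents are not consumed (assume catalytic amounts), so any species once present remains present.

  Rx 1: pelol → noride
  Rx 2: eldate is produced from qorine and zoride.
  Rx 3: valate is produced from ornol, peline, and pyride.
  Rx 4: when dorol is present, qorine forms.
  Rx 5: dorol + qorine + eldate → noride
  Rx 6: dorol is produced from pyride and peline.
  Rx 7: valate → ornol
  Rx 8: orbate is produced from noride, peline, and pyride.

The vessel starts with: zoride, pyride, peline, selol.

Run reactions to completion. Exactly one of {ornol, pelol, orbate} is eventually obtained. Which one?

orbate

pyride and peline present → dorol forms (Rx 6).
dorol present → qorine forms (Rx 4).
qorine and zoride present → eldate forms (Rx 2).
dorol, qorine, and eldate present → noride forms (Rx 5).
noride, peline, and pyride present → orbate forms (Rx 8).
No rule produces pelol, and it is not given. ornol would need valate (Rx 7), but valate never forms.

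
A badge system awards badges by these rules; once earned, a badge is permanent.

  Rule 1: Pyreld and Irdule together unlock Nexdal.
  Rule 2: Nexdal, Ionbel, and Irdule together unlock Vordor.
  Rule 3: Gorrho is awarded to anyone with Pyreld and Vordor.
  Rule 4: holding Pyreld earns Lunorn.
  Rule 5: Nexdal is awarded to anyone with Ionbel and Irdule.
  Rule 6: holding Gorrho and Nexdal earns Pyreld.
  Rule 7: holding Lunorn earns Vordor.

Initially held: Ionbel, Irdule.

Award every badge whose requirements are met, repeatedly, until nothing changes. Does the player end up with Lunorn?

Lunorn would need Pyreld (Rule 4), but Pyreld is never earned.

No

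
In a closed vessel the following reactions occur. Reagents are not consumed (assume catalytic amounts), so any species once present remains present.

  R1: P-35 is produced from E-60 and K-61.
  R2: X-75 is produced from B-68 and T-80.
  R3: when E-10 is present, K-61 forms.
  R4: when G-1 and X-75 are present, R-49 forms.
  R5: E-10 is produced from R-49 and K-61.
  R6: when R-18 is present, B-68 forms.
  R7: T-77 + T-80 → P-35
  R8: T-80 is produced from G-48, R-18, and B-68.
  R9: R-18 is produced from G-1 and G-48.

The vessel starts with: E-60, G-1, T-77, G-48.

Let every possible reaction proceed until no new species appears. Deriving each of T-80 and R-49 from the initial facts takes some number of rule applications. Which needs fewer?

T-80: G-1 and G-48 present → R-18 forms (R9). R-18 present → B-68 forms (R6). G-48, R-18, and B-68 present → T-80 forms (R8). [3 rule applications]
R-49: G-1 and G-48 present → R-18 forms (R9). R-18 present → B-68 forms (R6). G-48, R-18, and B-68 present → T-80 forms (R8). B-68 and T-80 present → X-75 forms (R2). G-1 and X-75 present → R-49 forms (R4). [5 rule applications]
T-80 needs fewer.

T-80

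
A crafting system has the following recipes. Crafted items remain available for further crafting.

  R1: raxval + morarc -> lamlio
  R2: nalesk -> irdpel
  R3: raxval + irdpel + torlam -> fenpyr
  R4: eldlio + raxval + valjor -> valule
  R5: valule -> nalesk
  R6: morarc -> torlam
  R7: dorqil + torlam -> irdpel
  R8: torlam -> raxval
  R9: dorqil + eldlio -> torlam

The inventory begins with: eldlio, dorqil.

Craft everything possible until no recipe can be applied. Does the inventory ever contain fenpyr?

Yes

Using R9, dorqil and eldlio make torlam.
Using R7, dorqil and torlam make irdpel.
torlam -> raxval (R8).
raxval + irdpel + torlam -> fenpyr (R3).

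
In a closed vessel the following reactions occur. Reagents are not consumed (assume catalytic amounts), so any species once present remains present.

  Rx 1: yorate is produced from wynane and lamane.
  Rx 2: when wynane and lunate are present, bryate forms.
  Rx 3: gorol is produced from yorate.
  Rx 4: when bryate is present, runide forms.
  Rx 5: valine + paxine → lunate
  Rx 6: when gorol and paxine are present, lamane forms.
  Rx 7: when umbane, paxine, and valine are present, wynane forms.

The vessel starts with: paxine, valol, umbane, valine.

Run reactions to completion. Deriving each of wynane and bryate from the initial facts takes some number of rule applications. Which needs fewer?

wynane

wynane: umbane, paxine, and valine present → wynane forms (Rx 7). [1 rule application]
bryate: valine and paxine present → lunate forms (Rx 5). umbane, paxine, and valine present → wynane forms (Rx 7). wynane and lunate present → bryate forms (Rx 2). [3 rule applications]
wynane needs fewer.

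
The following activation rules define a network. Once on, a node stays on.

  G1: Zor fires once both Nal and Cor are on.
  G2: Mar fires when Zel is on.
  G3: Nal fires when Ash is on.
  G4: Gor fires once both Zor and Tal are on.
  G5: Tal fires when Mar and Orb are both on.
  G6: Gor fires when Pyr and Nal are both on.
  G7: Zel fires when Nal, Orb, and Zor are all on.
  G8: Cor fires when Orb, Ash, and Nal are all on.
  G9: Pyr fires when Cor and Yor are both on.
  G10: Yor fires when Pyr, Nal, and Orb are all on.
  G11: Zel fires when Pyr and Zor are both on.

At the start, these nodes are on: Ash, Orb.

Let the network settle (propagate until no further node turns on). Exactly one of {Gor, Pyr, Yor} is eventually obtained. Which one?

Ash is on, so Nal fires (G3).
Orb, Ash, and Nal are on, so Cor fires (G8).
Nal and Cor are on, so Zor fires (G1).
Nal, Orb, and Zor are on, so Zel fires (G7).
Zel is on, so Mar fires (G2).
G5: Mar and Orb on → Tal on.
Zor and Tal are on, so Gor fires (G4).
Yor would need Pyr, Nal, and Orb (G10), but Pyr never turns on. Pyr would need Cor and Yor (G9), but Yor never turns on.

Gor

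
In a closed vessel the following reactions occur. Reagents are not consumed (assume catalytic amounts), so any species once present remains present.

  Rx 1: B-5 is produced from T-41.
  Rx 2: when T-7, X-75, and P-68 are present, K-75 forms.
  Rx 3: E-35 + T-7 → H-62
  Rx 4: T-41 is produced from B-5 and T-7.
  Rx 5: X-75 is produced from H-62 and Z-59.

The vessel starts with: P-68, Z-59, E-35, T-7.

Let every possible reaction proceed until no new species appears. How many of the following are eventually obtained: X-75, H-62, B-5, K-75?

3

E-35 and T-7 present → H-62 forms (Rx 3).
H-62 and Z-59 present → X-75 forms (Rx 5).
T-7, X-75, and P-68 present → K-75 forms (Rx 2).
X-75: reached.
H-62: reached.
B-5 would need T-41 (Rx 1), but T-41 never forms.
K-75: reached.
Reached: X-75, H-62, and K-75 — 3 of the 4.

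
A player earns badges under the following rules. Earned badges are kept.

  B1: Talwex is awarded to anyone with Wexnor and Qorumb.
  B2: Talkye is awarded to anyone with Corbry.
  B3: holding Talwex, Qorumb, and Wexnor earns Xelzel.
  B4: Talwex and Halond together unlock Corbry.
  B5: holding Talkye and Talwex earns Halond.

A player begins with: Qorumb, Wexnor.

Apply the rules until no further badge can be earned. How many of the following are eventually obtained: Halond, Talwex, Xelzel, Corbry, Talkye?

With Wexnor and Qorumb, Talwex is earned (B1).
With Talwex, Qorumb, and Wexnor, Xelzel is earned (B3).
Halond would need Talkye and Talwex (B5), but Talkye is never earned.
Talwex: reached.
Xelzel: reached.
Corbry would need Talwex and Halond (B4), but Halond is never earned.
Talkye would need Corbry (B2), but Corbry is never earned.
Reached: Talwex and Xelzel — 2 of the 5.

2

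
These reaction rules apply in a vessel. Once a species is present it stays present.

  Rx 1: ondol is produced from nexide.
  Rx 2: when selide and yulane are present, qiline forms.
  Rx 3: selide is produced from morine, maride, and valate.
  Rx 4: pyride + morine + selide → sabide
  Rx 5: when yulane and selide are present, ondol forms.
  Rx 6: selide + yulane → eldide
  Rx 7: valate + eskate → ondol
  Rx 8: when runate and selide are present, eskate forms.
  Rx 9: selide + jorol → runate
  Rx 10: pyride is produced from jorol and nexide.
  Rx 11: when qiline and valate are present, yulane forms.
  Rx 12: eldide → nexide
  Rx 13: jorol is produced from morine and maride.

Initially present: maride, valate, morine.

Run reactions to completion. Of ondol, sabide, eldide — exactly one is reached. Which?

morine and maride present → jorol forms (Rx 13).
morine, maride, and valate present → selide forms (Rx 3).
selide and jorol present → runate forms (Rx 9).
runate and selide present → eskate forms (Rx 8).
valate and eskate present → ondol forms (Rx 7).
sabide would need pyride, morine, and selide (Rx 4), but pyride never forms. eldide would need selide and yulane (Rx 6), but yulane never forms.

ondol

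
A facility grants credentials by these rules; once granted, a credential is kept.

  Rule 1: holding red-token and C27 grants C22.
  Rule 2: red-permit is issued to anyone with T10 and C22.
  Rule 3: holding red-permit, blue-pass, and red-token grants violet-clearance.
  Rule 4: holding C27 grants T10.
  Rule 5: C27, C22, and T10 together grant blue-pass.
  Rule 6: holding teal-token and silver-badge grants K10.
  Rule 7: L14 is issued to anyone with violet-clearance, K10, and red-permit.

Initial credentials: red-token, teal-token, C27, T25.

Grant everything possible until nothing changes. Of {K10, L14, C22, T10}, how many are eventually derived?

2

Holding C27 grants T10 (Rule 4).
Holding red-token and C27 grants C22 (Rule 1).
K10 would need teal-token and silver-badge (Rule 6), but silver-badge is never granted.
L14 would need violet-clearance, K10, and red-permit (Rule 7), but K10 is never granted.
C22: reached.
T10: reached.
Reached: C22 and T10 — 2 of the 4.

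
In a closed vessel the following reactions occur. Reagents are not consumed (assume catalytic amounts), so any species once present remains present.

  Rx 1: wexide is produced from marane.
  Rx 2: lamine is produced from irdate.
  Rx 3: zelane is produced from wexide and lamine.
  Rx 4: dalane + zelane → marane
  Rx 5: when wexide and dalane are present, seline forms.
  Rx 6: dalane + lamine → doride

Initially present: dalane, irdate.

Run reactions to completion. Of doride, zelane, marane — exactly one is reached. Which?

doride

irdate present → lamine forms (Rx 2).
dalane and lamine present → doride forms (Rx 6).
zelane would need wexide and lamine (Rx 3), but wexide never forms. marane would need dalane and zelane (Rx 4), but zelane never forms.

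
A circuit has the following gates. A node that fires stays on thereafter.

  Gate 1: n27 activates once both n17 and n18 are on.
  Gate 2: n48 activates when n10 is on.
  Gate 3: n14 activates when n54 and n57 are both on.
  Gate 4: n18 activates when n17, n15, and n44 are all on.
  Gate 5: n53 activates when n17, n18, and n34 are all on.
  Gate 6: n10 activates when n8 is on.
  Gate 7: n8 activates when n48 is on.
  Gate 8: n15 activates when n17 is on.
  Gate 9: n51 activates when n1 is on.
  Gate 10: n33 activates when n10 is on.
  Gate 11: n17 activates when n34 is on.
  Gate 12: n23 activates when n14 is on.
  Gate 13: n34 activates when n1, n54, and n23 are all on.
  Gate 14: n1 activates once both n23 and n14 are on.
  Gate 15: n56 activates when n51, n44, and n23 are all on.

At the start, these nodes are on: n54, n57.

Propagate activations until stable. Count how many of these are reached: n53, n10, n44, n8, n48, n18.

0

n53 would need n17, n18, and n34 (Gate 5), but n18 never turns on.
n10 would need n8 (Gate 6), but n8 never turns on.
No rule produces n44, and it is not given.
n8 would need n48 (Gate 7), but n48 never turns on.
n48 would need n10 (Gate 2), but n10 never turns on.
n18 would need n17, n15, and n44 (Gate 4), but n44 never turns on.
None of the 6 are reached.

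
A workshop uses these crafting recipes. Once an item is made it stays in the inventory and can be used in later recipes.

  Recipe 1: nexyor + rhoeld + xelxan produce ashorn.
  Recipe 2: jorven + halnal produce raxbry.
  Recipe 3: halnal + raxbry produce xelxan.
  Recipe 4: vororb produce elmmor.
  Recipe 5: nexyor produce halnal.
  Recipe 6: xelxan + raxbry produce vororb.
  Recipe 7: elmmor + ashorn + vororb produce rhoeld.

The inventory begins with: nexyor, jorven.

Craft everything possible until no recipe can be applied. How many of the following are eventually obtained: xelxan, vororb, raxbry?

3

Using Recipe 5, nexyor makes halnal.
jorven + halnal → raxbry (Recipe 2).
Using Recipe 3, halnal and raxbry make xelxan.
xelxan + raxbry → vororb (Recipe 6).
xelxan: reached.
vororb: reached.
raxbry: reached.
All 3 are reached.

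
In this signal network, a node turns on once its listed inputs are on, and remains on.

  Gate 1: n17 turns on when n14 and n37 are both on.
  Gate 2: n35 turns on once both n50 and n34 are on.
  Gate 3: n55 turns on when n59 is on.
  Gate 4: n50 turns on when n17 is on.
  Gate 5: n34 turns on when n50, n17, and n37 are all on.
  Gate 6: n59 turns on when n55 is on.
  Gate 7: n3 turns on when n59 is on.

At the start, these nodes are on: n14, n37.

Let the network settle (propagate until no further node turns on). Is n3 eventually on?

No

n3 would need n59 (Gate 7), but n59 never turns on.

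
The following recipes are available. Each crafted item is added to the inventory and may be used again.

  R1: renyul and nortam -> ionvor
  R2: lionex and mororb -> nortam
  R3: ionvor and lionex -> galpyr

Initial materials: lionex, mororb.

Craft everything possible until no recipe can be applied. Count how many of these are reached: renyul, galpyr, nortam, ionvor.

Using R2, lionex and mororb make nortam.
No rule produces renyul, and it is not given.
galpyr would need ionvor and lionex (R3), but ionvor is never obtained.
nortam: reached.
ionvor would need renyul and nortam (R1), but renyul is never obtained.
Reached: nortam — 1 of the 4.

1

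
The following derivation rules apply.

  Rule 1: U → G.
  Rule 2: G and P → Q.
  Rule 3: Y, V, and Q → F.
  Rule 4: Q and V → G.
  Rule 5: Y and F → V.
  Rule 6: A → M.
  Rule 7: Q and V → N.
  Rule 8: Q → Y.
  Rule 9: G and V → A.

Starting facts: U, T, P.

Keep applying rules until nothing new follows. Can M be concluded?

No

M would need A (Rule 6), but A is never established.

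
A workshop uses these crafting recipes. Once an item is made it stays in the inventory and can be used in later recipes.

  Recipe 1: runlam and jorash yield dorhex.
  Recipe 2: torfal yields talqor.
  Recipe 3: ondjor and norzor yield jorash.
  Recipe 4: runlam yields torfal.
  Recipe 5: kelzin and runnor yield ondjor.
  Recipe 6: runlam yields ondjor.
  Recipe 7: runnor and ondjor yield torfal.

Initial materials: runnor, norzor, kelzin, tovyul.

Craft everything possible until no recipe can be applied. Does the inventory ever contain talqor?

Yes

kelzin and runnor → ondjor (Recipe 5).
runnor and ondjor → torfal (Recipe 7).
torfal → talqor (Recipe 2).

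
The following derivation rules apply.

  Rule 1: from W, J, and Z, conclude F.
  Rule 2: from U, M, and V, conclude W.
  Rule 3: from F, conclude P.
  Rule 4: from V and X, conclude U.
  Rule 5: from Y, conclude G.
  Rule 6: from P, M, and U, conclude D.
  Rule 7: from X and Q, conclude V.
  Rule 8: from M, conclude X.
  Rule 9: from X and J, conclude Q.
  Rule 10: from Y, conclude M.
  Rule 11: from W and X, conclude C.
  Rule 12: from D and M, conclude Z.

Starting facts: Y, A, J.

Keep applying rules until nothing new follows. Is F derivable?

F would need W, J, and Z (Rule 1), but Z is never established.

No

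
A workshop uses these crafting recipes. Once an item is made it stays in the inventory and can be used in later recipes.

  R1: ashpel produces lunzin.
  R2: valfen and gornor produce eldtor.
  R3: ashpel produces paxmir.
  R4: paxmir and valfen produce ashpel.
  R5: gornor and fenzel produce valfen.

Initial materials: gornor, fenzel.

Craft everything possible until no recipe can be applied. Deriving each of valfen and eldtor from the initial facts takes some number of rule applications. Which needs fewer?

valfen: gornor and fenzel → valfen (R5). [1 rule application]
eldtor: gornor and fenzel → valfen (R5). valfen and gornor → eldtor (R2). [2 rule applications]
valfen needs fewer.

valfen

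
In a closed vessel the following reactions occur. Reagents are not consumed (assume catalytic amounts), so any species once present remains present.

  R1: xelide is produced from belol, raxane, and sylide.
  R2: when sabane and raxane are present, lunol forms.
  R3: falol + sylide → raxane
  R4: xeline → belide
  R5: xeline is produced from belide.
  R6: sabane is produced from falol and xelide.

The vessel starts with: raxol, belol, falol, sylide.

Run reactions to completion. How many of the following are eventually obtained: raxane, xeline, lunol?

falol and sylide present → raxane forms (R3).
belol, raxane, and sylide present → xelide forms (R1).
falol and xelide present → sabane forms (R6).
sabane and raxane present → lunol forms (R2).
raxane: reached.
xeline would need belide (R5), but belide never forms.
lunol: reached.
Reached: raxane and lunol — 2 of the 3.

2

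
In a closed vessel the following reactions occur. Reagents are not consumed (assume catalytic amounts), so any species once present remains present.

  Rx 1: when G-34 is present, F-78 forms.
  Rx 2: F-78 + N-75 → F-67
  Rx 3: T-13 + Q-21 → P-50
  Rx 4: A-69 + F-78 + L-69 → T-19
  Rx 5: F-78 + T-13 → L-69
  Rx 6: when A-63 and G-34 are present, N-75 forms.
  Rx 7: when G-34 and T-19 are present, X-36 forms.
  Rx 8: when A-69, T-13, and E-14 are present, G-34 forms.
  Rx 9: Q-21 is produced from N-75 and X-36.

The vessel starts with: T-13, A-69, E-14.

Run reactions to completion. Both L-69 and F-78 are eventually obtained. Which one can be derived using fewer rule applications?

F-78: A-69, T-13, and E-14 present → G-34 forms (Rx 8). G-34 present → F-78 forms (Rx 1). [2 rule applications]
L-69: A-69, T-13, and E-14 present → G-34 forms (Rx 8). G-34 present → F-78 forms (Rx 1). F-78 and T-13 present → L-69 forms (Rx 5). [3 rule applications]
F-78 needs fewer.

F-78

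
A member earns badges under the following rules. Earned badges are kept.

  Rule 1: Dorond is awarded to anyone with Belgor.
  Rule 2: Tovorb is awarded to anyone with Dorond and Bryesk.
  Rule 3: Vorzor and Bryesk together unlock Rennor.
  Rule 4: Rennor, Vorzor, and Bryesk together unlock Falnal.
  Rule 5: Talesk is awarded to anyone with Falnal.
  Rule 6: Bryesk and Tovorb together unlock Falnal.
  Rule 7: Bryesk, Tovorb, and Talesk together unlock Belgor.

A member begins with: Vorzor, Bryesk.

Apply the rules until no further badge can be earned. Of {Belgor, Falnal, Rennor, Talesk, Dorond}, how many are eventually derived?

With Vorzor and Bryesk, Rennor is earned (Rule 3).
With Rennor, Vorzor, and Bryesk, Falnal is earned (Rule 4).
With Falnal, Talesk is earned (Rule 5).
Belgor would need Bryesk, Tovorb, and Talesk (Rule 7), but Tovorb is never earned.
Falnal: reached.
Rennor: reached.
Talesk: reached.
Dorond would need Belgor (Rule 1), but Belgor is never earned.
Reached: Falnal, Rennor, and Talesk — 3 of the 5.

3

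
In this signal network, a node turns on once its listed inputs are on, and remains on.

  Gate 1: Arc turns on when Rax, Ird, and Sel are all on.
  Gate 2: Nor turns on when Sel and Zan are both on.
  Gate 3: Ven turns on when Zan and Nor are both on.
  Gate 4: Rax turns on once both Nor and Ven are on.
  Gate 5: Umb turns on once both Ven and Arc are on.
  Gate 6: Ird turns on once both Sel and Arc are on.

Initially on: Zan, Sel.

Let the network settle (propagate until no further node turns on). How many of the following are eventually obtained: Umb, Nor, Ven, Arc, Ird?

Sel and Zan are on, so Nor turns on (Gate 2).
Zan and Nor are on, so Ven turns on (Gate 3).
Umb would need Ven and Arc (Gate 5), but Arc never turns on.
Nor: reached.
Ven: reached.
Arc would need Rax, Ird, and Sel (Gate 1), but Ird never turns on.
Ird would need Sel and Arc (Gate 6), but Arc never turns on.
Reached: Nor and Ven — 2 of the 5.

2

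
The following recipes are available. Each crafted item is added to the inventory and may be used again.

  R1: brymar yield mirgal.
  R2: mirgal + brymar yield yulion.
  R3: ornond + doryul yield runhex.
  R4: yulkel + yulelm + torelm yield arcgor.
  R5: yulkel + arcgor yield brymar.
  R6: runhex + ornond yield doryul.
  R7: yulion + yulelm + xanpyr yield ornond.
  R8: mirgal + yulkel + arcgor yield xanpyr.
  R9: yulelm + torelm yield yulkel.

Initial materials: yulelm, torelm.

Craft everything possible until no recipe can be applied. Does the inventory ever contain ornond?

yulelm + torelm → yulkel (R9).
yulkel + yulelm + torelm → arcgor (R4).
yulkel + arcgor → brymar (R5).
Using R1, brymar makes mirgal.
mirgal + brymar → yulion (R2).
mirgal + yulkel + arcgor → xanpyr (R8).
yulion + yulelm + xanpyr → ornond (R7).

Yes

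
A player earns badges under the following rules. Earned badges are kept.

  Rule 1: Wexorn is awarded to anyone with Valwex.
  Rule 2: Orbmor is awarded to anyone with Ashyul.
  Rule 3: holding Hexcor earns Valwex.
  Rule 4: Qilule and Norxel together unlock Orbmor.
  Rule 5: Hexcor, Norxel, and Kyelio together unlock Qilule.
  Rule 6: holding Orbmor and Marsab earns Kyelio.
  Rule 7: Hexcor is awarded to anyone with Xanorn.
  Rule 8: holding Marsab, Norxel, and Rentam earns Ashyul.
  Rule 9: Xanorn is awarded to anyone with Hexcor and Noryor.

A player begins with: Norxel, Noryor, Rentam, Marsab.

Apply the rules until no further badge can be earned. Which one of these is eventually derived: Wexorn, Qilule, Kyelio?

With Marsab, Norxel, and Rentam, Ashyul is earned (Rule 8).
With Ashyul, Orbmor is earned (Rule 2).
With Orbmor and Marsab, Kyelio is earned (Rule 6).
Qilule would need Hexcor, Norxel, and Kyelio (Rule 5), but Hexcor is never earned. Wexorn would need Valwex (Rule 1), but Valwex is never earned.

Kyelio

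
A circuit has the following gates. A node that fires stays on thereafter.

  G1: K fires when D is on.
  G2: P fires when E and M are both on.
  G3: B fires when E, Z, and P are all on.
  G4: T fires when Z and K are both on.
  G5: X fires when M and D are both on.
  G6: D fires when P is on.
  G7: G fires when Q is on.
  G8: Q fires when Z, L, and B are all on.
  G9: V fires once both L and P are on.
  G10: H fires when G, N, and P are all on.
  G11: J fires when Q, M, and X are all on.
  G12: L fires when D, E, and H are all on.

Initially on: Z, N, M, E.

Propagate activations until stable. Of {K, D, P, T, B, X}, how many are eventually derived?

6

E and M are on, so P fires (G2).
E, Z, and P are on, so B fires (G3).
G6: P on → D on.
G5: M and D on → X on.
G1: D on → K on.
Z and K are on, so T fires (G4).
K: reached.
D: reached.
P: reached.
T: reached.
B: reached.
X: reached.
All 6 are reached.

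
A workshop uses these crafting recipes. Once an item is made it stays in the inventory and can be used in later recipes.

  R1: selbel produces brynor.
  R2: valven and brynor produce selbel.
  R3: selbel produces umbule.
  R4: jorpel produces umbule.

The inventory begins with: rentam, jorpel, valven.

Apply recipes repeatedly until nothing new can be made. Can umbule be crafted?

jorpel → umbule (R4).

Yes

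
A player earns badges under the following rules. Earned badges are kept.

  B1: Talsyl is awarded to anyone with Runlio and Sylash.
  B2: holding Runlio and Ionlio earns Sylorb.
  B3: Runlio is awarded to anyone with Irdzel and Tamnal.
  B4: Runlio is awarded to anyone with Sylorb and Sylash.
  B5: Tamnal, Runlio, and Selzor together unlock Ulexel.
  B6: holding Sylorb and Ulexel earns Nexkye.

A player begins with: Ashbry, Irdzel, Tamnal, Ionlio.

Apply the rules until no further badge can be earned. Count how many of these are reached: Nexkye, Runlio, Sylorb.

With Irdzel and Tamnal, Runlio is earned (B3).
With Runlio and Ionlio, Sylorb is earned (B2).
Nexkye would need Sylorb and Ulexel (B6), but Ulexel is never earned.
Runlio: reached.
Sylorb: reached.
Reached: Runlio and Sylorb — 2 of the 3.

2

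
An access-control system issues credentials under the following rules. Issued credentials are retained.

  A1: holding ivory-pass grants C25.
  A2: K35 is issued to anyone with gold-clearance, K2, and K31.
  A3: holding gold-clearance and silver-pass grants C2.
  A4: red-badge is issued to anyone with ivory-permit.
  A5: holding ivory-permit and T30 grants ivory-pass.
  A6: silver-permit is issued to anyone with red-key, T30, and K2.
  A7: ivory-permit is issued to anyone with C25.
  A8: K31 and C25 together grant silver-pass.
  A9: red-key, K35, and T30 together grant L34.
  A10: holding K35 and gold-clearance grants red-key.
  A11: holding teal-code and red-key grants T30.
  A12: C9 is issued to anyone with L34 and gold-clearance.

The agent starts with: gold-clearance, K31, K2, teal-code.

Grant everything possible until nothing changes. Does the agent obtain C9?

Yes

Holding gold-clearance, K2, and K31 grants K35 (A2).
Holding K35 and gold-clearance grants red-key (A10).
Holding teal-code and red-key grants T30 (A11).
Holding red-key, K35, and T30 grants L34 (A9).
Holding L34 and gold-clearance grants C9 (A12).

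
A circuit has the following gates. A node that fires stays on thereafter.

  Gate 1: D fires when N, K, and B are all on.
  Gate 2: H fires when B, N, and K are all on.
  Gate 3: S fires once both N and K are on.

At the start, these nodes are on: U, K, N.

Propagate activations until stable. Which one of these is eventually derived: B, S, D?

S

N and K are on, so S fires (Gate 3).
D would need N, K, and B (Gate 1), but B never turns on. No rule produces B, and it is not given.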